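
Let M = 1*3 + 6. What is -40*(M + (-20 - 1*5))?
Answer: 640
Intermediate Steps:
M = 9 (M = 3 + 6 = 9)
-40*(M + (-20 - 1*5)) = -40*(9 + (-20 - 1*5)) = -40*(9 + (-20 - 5)) = -40*(9 - 25) = -40*(-16) = 640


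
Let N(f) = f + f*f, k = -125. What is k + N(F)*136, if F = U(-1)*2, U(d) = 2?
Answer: 2595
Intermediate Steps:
F = 4 (F = 2*2 = 4)
N(f) = f + f²
k + N(F)*136 = -125 + (4*(1 + 4))*136 = -125 + (4*5)*136 = -125 + 20*136 = -125 + 2720 = 2595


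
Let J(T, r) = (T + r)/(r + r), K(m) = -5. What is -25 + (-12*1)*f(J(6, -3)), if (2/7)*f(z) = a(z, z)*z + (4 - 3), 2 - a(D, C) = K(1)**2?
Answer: -550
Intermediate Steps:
J(T, r) = (T + r)/(2*r) (J(T, r) = (T + r)/((2*r)) = (T + r)*(1/(2*r)) = (T + r)/(2*r))
a(D, C) = -23 (a(D, C) = 2 - 1*(-5)**2 = 2 - 1*25 = 2 - 25 = -23)
f(z) = 7/2 - 161*z/2 (f(z) = 7*(-23*z + (4 - 3))/2 = 7*(-23*z + 1)/2 = 7*(1 - 23*z)/2 = 7/2 - 161*z/2)
-25 + (-12*1)*f(J(6, -3)) = -25 + (-12*1)*(7/2 - 161*(6 - 3)/(4*(-3))) = -25 - 12*(7/2 - 161*(-1)*3/(4*3)) = -25 - 12*(7/2 - 161/2*(-1/2)) = -25 - 12*(7/2 + 161/4) = -25 - 12*175/4 = -25 - 525 = -550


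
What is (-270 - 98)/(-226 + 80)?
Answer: 184/73 ≈ 2.5205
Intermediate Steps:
(-270 - 98)/(-226 + 80) = -368/(-146) = -368*(-1/146) = 184/73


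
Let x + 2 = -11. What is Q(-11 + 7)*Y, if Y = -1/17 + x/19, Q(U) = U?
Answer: 960/323 ≈ 2.9721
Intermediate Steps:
x = -13 (x = -2 - 11 = -13)
Y = -240/323 (Y = -1/17 - 13/19 = -240/323 ≈ -0.74303)
Q(-11 + 7)*Y = (-11 + 7)*(-240/323) = -4*(-240/323) = 960/323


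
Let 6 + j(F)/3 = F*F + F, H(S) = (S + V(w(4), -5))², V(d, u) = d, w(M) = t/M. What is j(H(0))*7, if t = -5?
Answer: -10731/256 ≈ -41.918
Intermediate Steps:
w(M) = -5/M
H(S) = (-5/4 + S)² (H(S) = (S - 5/4)² = (-5/4 + S)²)
j(F) = -18 + 3*F + 3*F² (j(F) = -18 + 3*(F*F + F) = -18 + 3*(F² + F) = -18 + 3*(F + F²) = -18 + (3*F + 3*F²) = -18 + 3*F + 3*F²)
j(H(0))*7 = (-18 + 3*((-5 + 4*0)²/16) + 3*((-5 + 4*0)²/16)²)*7 = (-18 + 3*((-5 + 0)²/16) + 3*((-5 + 0)²/16)²)*7 = (-18 + 3*((1/16)*(-5)²) + 3*((1/16)*(-5)²)²)*7 = (-18 + 3*((1/16)*25) + 3*((1/16)*25)²)*7 = (-18 + 3*(25/16) + 3*(25/16)²)*7 = (-18 + 75/16 + 3*(625/256))*7 = (-18 + 75/16 + 1875/256)*7 = -1533/256*7 = -10731/256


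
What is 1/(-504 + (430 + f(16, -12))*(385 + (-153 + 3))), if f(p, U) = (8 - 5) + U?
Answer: 1/98431 ≈ 1.0159e-5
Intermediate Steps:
f(p, U) = 3 + U
1/(-504 + (430 + f(16, -12))*(385 + (-153 + 3))) = 1/(-504 + (430 + (3 - 12))*(385 + (-153 + 3))) = 1/(-504 + (430 - 9)*(385 - 150)) = 1/(-504 + 421*235) = 1/(-504 + 98935) = 1/98431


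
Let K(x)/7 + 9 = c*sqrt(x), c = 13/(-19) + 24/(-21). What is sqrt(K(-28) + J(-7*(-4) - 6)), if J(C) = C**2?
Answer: sqrt(151981 - 9234*I*sqrt(7))/19 ≈ 20.584 - 1.6439*I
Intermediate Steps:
c = -243/133 (c = 13*(-1/19) + 24*(-1/21) = -13/19 - 8/7 = -243/133 ≈ -1.8271)
K(x) = -63 - 243*sqrt(x)/19 (K(x) = -63 + 7*(-243*sqrt(x)/133) = -63 - 243*sqrt(x)/19)
sqrt(K(-28) + J(-7*(-4) - 6)) = sqrt((-63 - 486*I*sqrt(7)/19) + (-7*(-4) - 6)**2) = sqrt((-63 - 486*I*sqrt(7)/19) + (28 - 6)**2) = sqrt((-63 - 486*I*sqrt(7)/19) + 22**2) = sqrt((-63 - 486*I*sqrt(7)/19) + 484) = sqrt(421 - 486*I*sqrt(7)/19)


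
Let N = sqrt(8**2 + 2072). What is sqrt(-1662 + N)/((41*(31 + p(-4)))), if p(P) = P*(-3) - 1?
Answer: sqrt(-1662 + 2*sqrt(534))/1722 ≈ 0.023343*I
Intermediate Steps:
p(P) = -1 - 3*P (p(P) = -3*P - 1 = -1 - 3*P)
N = 2*sqrt(534) (N = sqrt(64 + 2072) = sqrt(2136) = 2*sqrt(534) ≈ 46.217)
sqrt(-1662 + N)/((41*(31 + p(-4)))) = sqrt(-1662 + 2*sqrt(534))/((41*(31 + (-1 - 3*(-4))))) = sqrt(-1662 + 2*sqrt(534))/((41*(31 + (-1 + 12)))) = sqrt(-1662 + 2*sqrt(534))/((41*(31 + 11))) = sqrt(-1662 + 2*sqrt(534))/((41*42)) = sqrt(-1662 + 2*sqrt(534))/1722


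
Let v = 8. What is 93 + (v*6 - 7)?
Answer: 134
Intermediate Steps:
93 + (v*6 - 7) = 93 + (8*6 - 7) = 93 + (48 - 7) = 93 + 41 = 134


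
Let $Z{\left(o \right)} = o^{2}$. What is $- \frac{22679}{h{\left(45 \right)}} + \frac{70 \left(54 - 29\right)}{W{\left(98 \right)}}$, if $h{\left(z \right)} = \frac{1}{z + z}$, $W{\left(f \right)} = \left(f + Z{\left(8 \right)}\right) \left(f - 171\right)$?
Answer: $- \frac{12069084305}{5913} \approx -2.0411 \cdot 10^{6}$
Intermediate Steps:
$W{\left(f \right)} = \left(-171 + f\right) \left(64 + f\right)$ ($W{\left(f \right)} = \left(f + 8^{2}\right) \left(f - 171\right) = \left(f + 64\right) \left(-171 + f\right) = \left(64 + f\right) \left(-171 + f\right) = \left(-171 + f\right) \left(64 + f\right)$)
$h{\left(z \right)} = \frac{1}{2 z}$
$- \frac{22679}{h{\left(45 \right)}} + \frac{70 \left(54 - 29\right)}{W{\left(98 \right)}} = - \frac{22679}{\frac{1}{2} \cdot \frac{1}{45}} + \frac{70 \left(54 - 29\right)}{-10944 + 98^{2} - 10486} = - \frac{22679}{\frac{1}{2} \cdot \frac{1}{45}} + \frac{70 \cdot 25}{-10944 + 9604 - 10486} = - 22679 \frac{1}{\frac{1}{90}} + \frac{1750}{-11826} = \left(-22679\right) 90 + 1750 \left(- \frac{1}{11826}\right) = -2041110 - \frac{875}{5913} = - \frac{12069084305}{5913}$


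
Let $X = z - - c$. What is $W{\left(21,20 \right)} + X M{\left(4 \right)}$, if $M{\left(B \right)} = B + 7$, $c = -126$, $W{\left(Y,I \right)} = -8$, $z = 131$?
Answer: $47$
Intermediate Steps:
$X = 5$ ($X = 131 - \left(-1\right) \left(-126\right) = 131 - 126 = 5$)
$M{\left(B \right)} = 7 + B$
$W{\left(21,20 \right)} + X M{\left(4 \right)} = -8 + 5 \left(7 + 4\right) = -8 + 5 \cdot 11 = -8 + 55 = 47$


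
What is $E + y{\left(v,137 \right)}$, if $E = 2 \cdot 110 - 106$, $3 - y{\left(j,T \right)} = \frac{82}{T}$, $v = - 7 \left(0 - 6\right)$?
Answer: $\frac{15947}{137} \approx 116.4$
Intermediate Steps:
$v = 42$ ($v = \left(-7\right) \left(-6\right) = 42$)
$y{\left(j,T \right)} = 3 - \frac{82}{T}$
$E = 114$ ($E = 220 - 106 = 114$)
$E + y{\left(v,137 \right)} = 114 + \left(3 - \frac{82}{137}\right) = 114 + \frac{329}{137} = \frac{15947}{137}$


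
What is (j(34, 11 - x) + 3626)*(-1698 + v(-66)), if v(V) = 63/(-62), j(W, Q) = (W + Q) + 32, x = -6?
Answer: -390702351/62 ≈ -6.3016e+6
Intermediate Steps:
j(W, Q) = 32 + Q + W (j(W, Q) = (Q + W) + 32 = 32 + Q + W)
v(V) = -63/62 (v(V) = 63*(-1/62) = -63/62)
(j(34, 11 - x) + 3626)*(-1698 + v(-66)) = ((32 + (11 - 1*(-6)) + 34) + 3626)*(-1698 - 63/62) = ((32 + (11 + 6) + 34) + 3626)*(-105339/62) = ((32 + 17 + 34) + 3626)*(-105339/62) = (83 + 3626)*(-105339/62) = 3709*(-105339/62) = -390702351/62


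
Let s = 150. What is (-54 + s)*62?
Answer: 5952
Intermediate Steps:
(-54 + s)*62 = (-54 + 150)*62 = 96*62 = 5952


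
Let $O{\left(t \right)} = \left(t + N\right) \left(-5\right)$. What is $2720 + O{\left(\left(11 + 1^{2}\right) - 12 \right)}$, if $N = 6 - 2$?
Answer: $2700$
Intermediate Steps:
$N = 4$ ($N = 6 - 2 = 4$)
$O{\left(t \right)} = -20 - 5 t$ ($O{\left(t \right)} = \left(t + 4\right) \left(-5\right) = \left(4 + t\right) \left(-5\right) = -20 - 5 t$)
$2720 + O{\left(\left(11 + 1^{2}\right) - 12 \right)} = 2720 - \left(20 + 5 \left(\left(11 + 1^{2}\right) - 12\right)\right) = 2720 - \left(20 + 5 \left(\left(11 + 1\right) - 12\right)\right) = 2720 - \left(20 + 5 \left(12 - 12\right)\right) = 2720 - 20 = 2700$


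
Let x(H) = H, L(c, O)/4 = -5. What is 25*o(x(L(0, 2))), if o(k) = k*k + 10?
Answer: 10250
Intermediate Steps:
L(c, O) = -20 (L(c, O) = 4*(-5) = -20)
o(k) = 10 + k**2 (o(k) = k**2 + 10 = 10 + k**2)
25*o(x(L(0, 2))) = 25*(10 + (-20)**2) = 25*(10 + 400) = 25*410 = 10250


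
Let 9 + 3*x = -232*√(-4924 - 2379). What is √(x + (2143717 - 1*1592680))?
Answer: √(4959306 - 696*I*√7303)/3 ≈ 742.33 - 4.4513*I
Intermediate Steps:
x = -3 - 232*I*√7303/3 (x = -3 + (-232*√(-4924 - 2379))/3 = -3 + (-232*I*√7303)/3 = -3 - 232*I*√7303/3 ≈ -3.0 - 6608.7*I)
√(x + (2143717 - 1*1592680)) = √((-3 - 232*I*√7303/3) + (2143717 - 1*1592680)) = √((-3 - 232*I*√7303/3) + (2143717 - 1592680)) = √((-3 - 232*I*√7303/3) + 551037) = √(551034 - 232*I*√7303/3)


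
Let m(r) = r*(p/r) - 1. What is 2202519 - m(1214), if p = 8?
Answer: 2202512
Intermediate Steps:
m(r) = 7 (m(r) = r*(8/r) - 1 = 8 - 1 = 7)
2202519 - m(1214) = 2202519 - 1*7 = 2202519 - 7 = 2202512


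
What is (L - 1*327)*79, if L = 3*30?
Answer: -18723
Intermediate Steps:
L = 90
(L - 1*327)*79 = (90 - 1*327)*79 = (90 - 327)*79 = -237*79 = -18723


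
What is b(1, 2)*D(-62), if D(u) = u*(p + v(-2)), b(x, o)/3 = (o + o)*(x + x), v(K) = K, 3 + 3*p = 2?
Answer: 3472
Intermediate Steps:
p = -⅓ (p = -1 + (⅓)*2 = -1 + ⅔ = -⅓ ≈ -0.33333)
b(x, o) = 12*o*x (b(x, o) = 3*((o + o)*(x + x)) = 3*((2*o)*(2*x)) = 3*(4*o*x) = 12*o*x)
D(u) = -7*u/3 (D(u) = u*(-⅓ - 2) = u*(-7/3) = -7*u/3)
b(1, 2)*D(-62) = (12*2*1)*(-7/3*(-62)) = 24*(434/3) = 3472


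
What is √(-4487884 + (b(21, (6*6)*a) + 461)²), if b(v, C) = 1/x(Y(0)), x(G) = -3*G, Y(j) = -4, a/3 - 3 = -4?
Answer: 23*I*√1163783/12 ≈ 2067.7*I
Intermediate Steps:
a = -3 (a = 9 + 3*(-4) = 9 - 12 = -3)
b(v, C) = 1/12 (b(v, C) = 1/(-3*(-4)) = 1/12)
√(-4487884 + (b(21, (6*6)*a) + 461)²) = √(-4487884 + (1/12 + 461)²) = √(-4487884 + (5533/12)²) = √(-4487884 + 30614089/144) = √(-615641207/144) = 23*I*√1163783/12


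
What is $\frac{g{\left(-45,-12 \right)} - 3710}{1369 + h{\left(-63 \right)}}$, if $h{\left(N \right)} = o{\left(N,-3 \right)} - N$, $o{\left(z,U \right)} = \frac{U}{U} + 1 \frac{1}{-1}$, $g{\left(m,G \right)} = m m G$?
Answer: $- \frac{14005}{716} \approx -19.56$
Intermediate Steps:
$g{\left(m,G \right)} = G m^{2}$ ($g{\left(m,G \right)} = m G m = G m^{2}$)
$o{\left(z,U \right)} = 0$ ($o{\left(z,U \right)} = 1 + 1 \left(-1\right) = 1 - 1 = 0$)
$h{\left(N \right)} = - N$ ($h{\left(N \right)} = 0 - N = - N$)
$\frac{g{\left(-45,-12 \right)} - 3710}{1369 + h{\left(-63 \right)}} = \frac{- 12 \left(-45\right)^{2} - 3710}{1369 - -63} = \frac{\left(-12\right) 2025 - 3710}{1369 + 63} = \frac{-24300 - 3710}{1432} = \left(-28010\right) \frac{1}{1432} = - \frac{14005}{716}$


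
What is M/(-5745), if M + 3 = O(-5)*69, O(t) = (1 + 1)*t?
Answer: 231/1915 ≈ 0.12063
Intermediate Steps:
O(t) = 2*t
M = -693 (M = -3 + (2*(-5))*69 = -3 - 10*69 = -3 - 690 = -693)
M/(-5745) = -693/(-5745) = -693*(-1/5745) = 231/1915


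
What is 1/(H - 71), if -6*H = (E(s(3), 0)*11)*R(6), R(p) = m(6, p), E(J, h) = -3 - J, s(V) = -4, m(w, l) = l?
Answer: -1/82 ≈ -0.012195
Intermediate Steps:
R(p) = p
H = -11 (H = -(-3 - 1*(-4))*11*6/6 = -(-3 + 4)*11*6/6 = -1*11*6/6 = -11*6/6 = -⅙*66 = -11)
1/(H - 71) = 1/(-11 - 71) = 1/(-82) = -1/82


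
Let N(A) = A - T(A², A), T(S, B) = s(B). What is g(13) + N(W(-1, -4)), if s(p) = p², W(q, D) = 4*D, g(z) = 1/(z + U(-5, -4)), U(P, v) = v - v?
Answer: -3535/13 ≈ -271.92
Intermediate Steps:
U(P, v) = 0
g(z) = 1/z (g(z) = 1/(z + 0) = 1/z)
T(S, B) = B²
N(A) = A - A²
g(13) + N(W(-1, -4)) = 1/13 + (4*(-4))*(1 - 4*(-4)) = 1/13 - 16*(1 - 1*(-16)) = 1/13 - 16*(1 + 16) = 1/13 - 16*17 = 1/13 - 272 = -3535/13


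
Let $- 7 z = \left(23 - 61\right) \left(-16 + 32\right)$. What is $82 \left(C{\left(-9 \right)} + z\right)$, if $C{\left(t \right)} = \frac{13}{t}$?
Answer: $\frac{441242}{63} \approx 7003.8$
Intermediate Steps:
$z = \frac{608}{7}$ ($z = - \frac{\left(23 - 61\right) \left(-16 + 32\right)}{7} = - \frac{\left(-38\right) 16}{7} = \left(- \frac{1}{7}\right) \left(-608\right) = \frac{608}{7} \approx 86.857$)
$82 \left(C{\left(-9 \right)} + z\right) = 82 \left(\frac{13}{-9} + \frac{608}{7}\right) = 82 \left(13 \left(- \frac{1}{9}\right) + \frac{608}{7}\right) = 82 \left(- \frac{13}{9} + \frac{608}{7}\right) = 82 \cdot \frac{5381}{63} = \frac{441242}{63}$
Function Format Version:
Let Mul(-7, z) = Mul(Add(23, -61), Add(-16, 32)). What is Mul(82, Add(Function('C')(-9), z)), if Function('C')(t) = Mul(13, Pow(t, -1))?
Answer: Rational(441242, 63) ≈ 7003.8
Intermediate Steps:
z = Rational(608, 7) (z = Mul(Rational(-1, 7), Mul(Add(23, -61), Add(-16, 32))) = Mul(Rational(-1, 7), Mul(-38, 16)) = Mul(Rational(-1, 7), -608) = Rational(608, 7) ≈ 86.857)
Mul(82, Add(Function('C')(-9), z)) = Mul(82, Add(Mul(13, Pow(-9, -1)), Rational(608, 7))) = Mul(82, Add(Mul(13, Rational(-1, 9)), Rational(608, 7))) = Mul(82, Add(Rational(-13, 9), Rational(608, 7))) = Mul(82, Rational(5381, 63)) = Rational(441242, 63)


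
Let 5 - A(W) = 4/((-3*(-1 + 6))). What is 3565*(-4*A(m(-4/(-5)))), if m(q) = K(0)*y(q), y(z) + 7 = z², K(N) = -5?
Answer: -225308/3 ≈ -75103.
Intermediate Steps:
y(z) = -7 + z²
m(q) = 35 - 5*q² (m(q) = -5*(-7 + q²) = 35 - 5*q²)
A(W) = 79/15 (A(W) = 5 - 4/((-3*(-1 + 6))) = 5 - 4/((-3*5)) = 5 - 4/(-15) = 5 - 4*(-1)/15 = 5 - 1*(-4/15) = 5 + 4/15 = 79/15)
3565*(-4*A(m(-4/(-5)))) = 3565*(-4*79/15) = 3565*(-316/15) = -225308/3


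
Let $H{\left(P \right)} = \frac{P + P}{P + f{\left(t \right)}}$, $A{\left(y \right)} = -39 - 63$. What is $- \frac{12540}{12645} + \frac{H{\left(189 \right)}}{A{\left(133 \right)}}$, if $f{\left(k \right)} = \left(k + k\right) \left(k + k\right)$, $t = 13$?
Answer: $- \frac{12346489}{12396315} \approx -0.99598$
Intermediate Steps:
$A{\left(y \right)} = -102$ ($A{\left(y \right)} = -39 - 63 = -102$)
$f{\left(k \right)} = 4 k^{2}$ ($f{\left(k \right)} = 2 k 2 k = 4 k^{2}$)
$H{\left(P \right)} = \frac{2 P}{676 + P}$ ($H{\left(P \right)} = \frac{P + P}{P + 4 \cdot 13^{2}} = \frac{2 P}{P + 4 \cdot 169} = \frac{2 P}{P + 676} = \frac{2 P}{676 + P}$)
$- \frac{12540}{12645} + \frac{H{\left(189 \right)}}{A{\left(133 \right)}} = - \frac{12540}{12645} + \frac{2 \cdot 189 \frac{1}{676 + 189}}{-102} = \left(-12540\right) \frac{1}{12645} + 2 \cdot 189 \cdot \frac{1}{865} \left(- \frac{1}{102}\right) = - \frac{836}{843} + 2 \cdot 189 \cdot \frac{1}{865} \left(- \frac{1}{102}\right) = - \frac{836}{843} + \frac{378}{865} \left(- \frac{1}{102}\right) = - \frac{836}{843} - \frac{63}{14705} = - \frac{12346489}{12396315}$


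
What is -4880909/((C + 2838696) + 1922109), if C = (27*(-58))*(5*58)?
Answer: -443719/391515 ≈ -1.1333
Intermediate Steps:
C = -454140 (C = -1566*290 = -454140)
-4880909/((C + 2838696) + 1922109) = -4880909/((-454140 + 2838696) + 1922109) = -4880909/(2384556 + 1922109) = -4880909/4306665 = -4880909*1/4306665 = -443719/391515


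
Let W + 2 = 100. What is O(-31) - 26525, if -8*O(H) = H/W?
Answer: -20795569/784 ≈ -26525.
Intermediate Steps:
W = 98 (W = -2 + 100 = 98)
O(H) = -H/784 (O(H) = -H/(8*98) = -H/784)
O(-31) - 26525 = -1/784*(-31) - 26525 = 31/784 - 26525 = -20795569/784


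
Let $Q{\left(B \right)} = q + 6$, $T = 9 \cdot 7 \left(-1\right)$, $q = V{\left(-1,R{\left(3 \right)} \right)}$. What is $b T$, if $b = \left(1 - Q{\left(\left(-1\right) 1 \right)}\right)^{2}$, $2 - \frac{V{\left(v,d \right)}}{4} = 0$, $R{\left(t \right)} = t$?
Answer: $-10647$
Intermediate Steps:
$V{\left(v,d \right)} = 8$ ($V{\left(v,d \right)} = 8 - 0 = 8 + 0 = 8$)
$q = 8$
$T = -63$ ($T = 63 \left(-1\right) = -63$)
$Q{\left(B \right)} = 14$ ($Q{\left(B \right)} = 8 + 6 = 14$)
$b = 169$ ($b = \left(1 - 14\right)^{2} = \left(-13\right)^{2} = 169$)
$b T = 169 \left(-63\right) = -10647$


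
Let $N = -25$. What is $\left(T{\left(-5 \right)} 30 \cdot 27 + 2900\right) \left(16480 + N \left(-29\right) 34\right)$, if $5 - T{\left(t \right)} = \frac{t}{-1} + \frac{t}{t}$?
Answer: $85961700$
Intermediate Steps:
$T{\left(t \right)} = 4 + t$ ($T{\left(t \right)} = 5 - \left(\frac{t}{-1} + \frac{t}{t}\right) = 5 - \left(t \left(-1\right) + 1\right) = 5 - \left(- t + 1\right) = 5 - \left(1 - t\right) = 5 + \left(-1 + t\right) = 4 + t$)
$\left(T{\left(-5 \right)} 30 \cdot 27 + 2900\right) \left(16480 + N \left(-29\right) 34\right) = \left(\left(4 - 5\right) 30 \cdot 27 + 2900\right) \left(16480 + \left(-25\right) \left(-29\right) 34\right) = \left(\left(-1\right) 30 \cdot 27 + 2900\right) \left(16480 + 725 \cdot 34\right) = \left(\left(-30\right) 27 + 2900\right) \left(16480 + 24650\right) = \left(-810 + 2900\right) 41130 = 2090 \cdot 41130 = 85961700$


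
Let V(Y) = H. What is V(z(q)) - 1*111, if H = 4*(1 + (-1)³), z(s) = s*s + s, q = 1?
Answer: -111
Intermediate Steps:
z(s) = s + s² (z(s) = s² + s = s + s²)
H = 0 (H = 4*(1 - 1) = 4*0 = 0)
V(Y) = 0
V(z(q)) - 1*111 = 0 - 1*111 = 0 - 111 = -111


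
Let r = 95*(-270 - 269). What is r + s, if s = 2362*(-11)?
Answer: -77187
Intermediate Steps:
s = -25982
r = -51205 (r = 95*(-539) = -51205)
r + s = -51205 - 25982 = -77187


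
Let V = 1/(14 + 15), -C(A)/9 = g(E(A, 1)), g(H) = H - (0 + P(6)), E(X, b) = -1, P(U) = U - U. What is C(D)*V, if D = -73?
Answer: 9/29 ≈ 0.31034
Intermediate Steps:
P(U) = 0
g(H) = H (g(H) = H - (0 + 0) = H - 1*0 = H + 0 = H)
C(A) = 9 (C(A) = -9*(-1) = 9)
V = 1/29 ≈ 0.034483
C(D)*V = 9*(1/29) = 9/29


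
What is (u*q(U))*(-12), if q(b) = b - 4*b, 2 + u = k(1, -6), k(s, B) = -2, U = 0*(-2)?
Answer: 0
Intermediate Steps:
U = 0
u = -4 (u = -2 - 2 = -4)
q(b) = -3*b
(u*q(U))*(-12) = -(-12)*0*(-12) = -4*0*(-12) = 0*(-12) = 0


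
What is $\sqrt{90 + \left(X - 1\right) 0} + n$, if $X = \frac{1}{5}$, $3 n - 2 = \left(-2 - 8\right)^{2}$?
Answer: $34 + 3 \sqrt{10} \approx 43.487$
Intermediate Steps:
$n = 34$ ($n = \frac{2}{3} + \frac{\left(-2 - 8\right)^{2}}{3} = \frac{2}{3} + \frac{\left(-10\right)^{2}}{3} = \frac{2}{3} + \frac{1}{3} \cdot 100 = \frac{2}{3} + \frac{100}{3} = 34$)
$X = \frac{1}{5} \approx 0.2$
$\sqrt{90 + \left(X - 1\right) 0} + n = \sqrt{90 + \left(\frac{1}{5} - 1\right) 0} + 34 = \sqrt{90 - 0} + 34 = \sqrt{90 + 0} + 34 = \sqrt{90} + 34 = 3 \sqrt{10} + 34 = 34 + 3 \sqrt{10}$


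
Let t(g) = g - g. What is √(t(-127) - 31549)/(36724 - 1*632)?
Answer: I*√31549/36092 ≈ 0.0049213*I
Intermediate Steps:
t(g) = 0
√(t(-127) - 31549)/(36724 - 1*632) = √(0 - 31549)/(36724 - 1*632) = √(-31549)/(36724 - 632) = (I*√31549)/36092 = (I*√31549)*(1/36092) = I*√31549/36092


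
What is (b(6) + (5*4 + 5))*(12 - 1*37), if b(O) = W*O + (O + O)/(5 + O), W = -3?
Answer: -2225/11 ≈ -202.27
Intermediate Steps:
b(O) = -3*O + 2*O/(5 + O) (b(O) = -3*O + (O + O)/(5 + O) = -3*O + (2*O)/(5 + O) = -3*O + 2*O/(5 + O))
(b(6) + (5*4 + 5))*(12 - 1*37) = (6*(-13 - 3*6)/(5 + 6) + (5*4 + 5))*(12 - 1*37) = (6*(-13 - 18)/11 + (20 + 5))*(12 - 37) = (6*(1/11)*(-31) + 25)*(-25) = (-186/11 + 25)*(-25) = (89/11)*(-25) = -2225/11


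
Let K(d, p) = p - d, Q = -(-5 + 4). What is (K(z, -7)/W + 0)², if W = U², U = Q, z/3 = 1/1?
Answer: 100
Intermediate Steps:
z = 3 (z = 3/1 = 3*1 = 3)
Q = 1 (Q = -1*(-1) = 1)
U = 1
W = 1 (W = 1² = 1)
(K(z, -7)/W + 0)² = ((-7 - 1*3)/1 + 0)² = ((-7 - 3)*1 + 0)² = (-10*1 + 0)² = (-10 + 0)² = (-10)² = 100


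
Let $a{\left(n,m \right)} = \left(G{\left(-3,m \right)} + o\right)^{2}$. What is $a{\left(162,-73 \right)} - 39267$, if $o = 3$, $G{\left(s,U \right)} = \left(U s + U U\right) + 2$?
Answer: $30796542$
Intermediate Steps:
$G{\left(s,U \right)} = 2 + U^{2} + U s$ ($G{\left(s,U \right)} = \left(U s + U^{2}\right) + 2 = \left(U^{2} + U s\right) + 2 = 2 + U^{2} + U s$)
$a{\left(n,m \right)} = \left(5 + m^{2} - 3 m\right)^{2}$ ($a{\left(n,m \right)} = \left(\left(2 + m^{2} + m \left(-3\right)\right) + 3\right)^{2} = \left(\left(2 + m^{2} - 3 m\right) + 3\right)^{2} = \left(5 + m^{2} - 3 m\right)^{2}$)
$a{\left(162,-73 \right)} - 39267 = \left(5 + \left(-73\right)^{2} - -219\right)^{2} - 39267 = \left(5 + 5329 + 219\right)^{2} - 39267 = 5553^{2} - 39267 = 30835809 - 39267 = 30796542$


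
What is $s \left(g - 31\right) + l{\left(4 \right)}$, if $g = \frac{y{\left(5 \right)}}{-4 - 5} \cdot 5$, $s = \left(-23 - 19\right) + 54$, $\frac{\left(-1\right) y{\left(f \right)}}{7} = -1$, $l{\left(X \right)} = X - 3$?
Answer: $- \frac{1253}{3} \approx -417.67$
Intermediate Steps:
$l{\left(X \right)} = -3 + X$ ($l{\left(X \right)} = X - 3 = -3 + X$)
$y{\left(f \right)} = 7$ ($y{\left(f \right)} = \left(-7\right) \left(-1\right) = 7$)
$s = 12$ ($s = -42 + 54 = 12$)
$g = - \frac{35}{9}$ ($g = \frac{1}{-4 - 5} \cdot 7 \cdot 5 = \frac{1}{-9} \cdot 7 \cdot 5 = \left(- \frac{1}{9}\right) 7 \cdot 5 = \left(- \frac{7}{9}\right) 5 = - \frac{35}{9} \approx -3.8889$)
$s \left(g - 31\right) + l{\left(4 \right)} = 12 \left(- \frac{35}{9} - 31\right) + \left(-3 + 4\right) = 12 \left(- \frac{314}{9}\right) + 1 = - \frac{1256}{3} + 1 = - \frac{1253}{3}$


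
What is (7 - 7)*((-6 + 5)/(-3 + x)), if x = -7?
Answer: 0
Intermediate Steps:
(7 - 7)*((-6 + 5)/(-3 + x)) = (7 - 7)*((-6 + 5)/(-3 - 7)) = 0*(-1/(-10)) = 0*(-1*(-⅒)) = 0*(⅒) = 0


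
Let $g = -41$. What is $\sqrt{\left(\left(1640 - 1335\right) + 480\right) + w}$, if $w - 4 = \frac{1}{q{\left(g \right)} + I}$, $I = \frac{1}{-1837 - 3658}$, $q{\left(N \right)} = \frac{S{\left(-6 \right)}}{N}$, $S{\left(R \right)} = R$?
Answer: $\frac{2 \sqrt{215736615601}}{32929} \approx 28.211$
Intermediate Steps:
$q{\left(N \right)} = - \frac{6}{N}$
$I = - \frac{1}{5495}$ ($I = \frac{1}{-5495} = - \frac{1}{5495} \approx -0.00018198$)
$w = \frac{357011}{32929}$ ($w = 4 + \frac{1}{- \frac{6}{-41} - \frac{1}{5495}} = 4 + \frac{1}{\left(-6\right) \left(- \frac{1}{41}\right) - \frac{1}{5495}} = 4 + \frac{1}{\frac{6}{41} - \frac{1}{5495}} = 4 + \frac{1}{\frac{32929}{225295}} = 4 + \frac{225295}{32929} = \frac{357011}{32929} \approx 10.842$)
$\sqrt{\left(\left(1640 - 1335\right) + 480\right) + w} = \sqrt{\left(\left(1640 - 1335\right) + 480\right) + \frac{357011}{32929}} = \sqrt{\left(305 + 480\right) + \frac{357011}{32929}} = \sqrt{785 + \frac{357011}{32929}} = \sqrt{\frac{26206276}{32929}} = \frac{2 \sqrt{215736615601}}{32929}$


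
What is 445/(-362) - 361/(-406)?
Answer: -12497/36743 ≈ -0.34012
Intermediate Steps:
445/(-362) - 361/(-406) = 445*(-1/362) - 361*(-1/406) = -445/362 + 361/406 = -12497/36743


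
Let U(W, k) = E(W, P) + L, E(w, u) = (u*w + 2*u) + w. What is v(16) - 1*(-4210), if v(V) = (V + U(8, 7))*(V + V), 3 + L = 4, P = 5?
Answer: 6610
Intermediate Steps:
E(w, u) = w + 2*u + u*w (E(w, u) = (2*u + u*w) + w = w + 2*u + u*w)
L = 1 (L = -3 + 4 = 1)
U(W, k) = 11 + 6*W (U(W, k) = (W + 2*5 + 5*W) + 1 = (W + 10 + 5*W) + 1 = (10 + 6*W) + 1 = 11 + 6*W)
v(V) = 2*V*(59 + V) (v(V) = (V + (11 + 6*8))*(V + V) = (V + (11 + 48))*(2*V) = (V + 59)*(2*V) = (59 + V)*(2*V) = 2*V*(59 + V))
v(16) - 1*(-4210) = 2*16*(59 + 16) - 1*(-4210) = 2*16*75 + 4210 = 2400 + 4210 = 6610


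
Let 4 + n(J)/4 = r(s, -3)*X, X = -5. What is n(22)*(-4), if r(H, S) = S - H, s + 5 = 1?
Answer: 144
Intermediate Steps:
s = -4 (s = -5 + 1 = -4)
n(J) = -36 (n(J) = -16 + 4*((-3 - 1*(-4))*(-5)) = -16 + 4*((-3 + 4)*(-5)) = -16 + 4*(1*(-5)) = -16 + 4*(-5) = -16 - 20 = -36)
n(22)*(-4) = -36*(-4) = 144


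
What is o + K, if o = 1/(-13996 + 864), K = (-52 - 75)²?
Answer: 211806027/13132 ≈ 16129.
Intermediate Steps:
K = 16129 (K = (-127)² = 16129)
o = -1/13132 (o = 1/(-13132) = -1/13132 ≈ -7.6150e-5)
o + K = -1/13132 + 16129 = 211806027/13132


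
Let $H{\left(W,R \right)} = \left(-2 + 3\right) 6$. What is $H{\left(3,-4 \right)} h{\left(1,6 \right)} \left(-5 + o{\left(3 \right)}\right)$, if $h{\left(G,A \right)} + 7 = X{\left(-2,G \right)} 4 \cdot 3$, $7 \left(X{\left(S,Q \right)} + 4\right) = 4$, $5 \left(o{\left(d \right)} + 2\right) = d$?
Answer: $\frac{64704}{35} \approx 1848.7$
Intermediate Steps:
$o{\left(d \right)} = -2 + \frac{d}{5}$
$H{\left(W,R \right)} = 6$ ($H{\left(W,R \right)} = 1 \cdot 6 = 6$)
$X{\left(S,Q \right)} = - \frac{24}{7}$ ($X{\left(S,Q \right)} = -4 + \frac{1}{7} \cdot 4 = -4 + \frac{4}{7} = - \frac{24}{7}$)
$h{\left(G,A \right)} = - \frac{337}{7}$ ($h{\left(G,A \right)} = -7 + \left(- \frac{24}{7}\right) 4 \cdot 3 = -7 - \frac{288}{7} = - \frac{337}{7}$)
$H{\left(3,-4 \right)} h{\left(1,6 \right)} \left(-5 + o{\left(3 \right)}\right) = 6 \left(- \frac{337}{7}\right) \left(-5 + \left(-2 + \frac{1}{5} \cdot 3\right)\right) = - \frac{2022 \left(-5 + \left(-2 + \frac{3}{5}\right)\right)}{7} = - \frac{2022 \left(-5 - \frac{7}{5}\right)}{7} = \left(- \frac{2022}{7}\right) \left(- \frac{32}{5}\right) = \frac{64704}{35}$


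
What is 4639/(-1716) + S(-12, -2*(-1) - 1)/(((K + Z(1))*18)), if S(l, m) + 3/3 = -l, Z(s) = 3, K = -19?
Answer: -112909/41184 ≈ -2.7416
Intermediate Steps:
S(l, m) = -1 - l
4639/(-1716) + S(-12, -2*(-1) - 1)/(((K + Z(1))*18)) = 4639/(-1716) + (-1 - 1*(-12))/(((-19 + 3)*18)) = 4639*(-1/1716) + (-1 + 12)/((-16*18)) = -4639/1716 + 11/(-288) = -4639/1716 + 11*(-1/288) = -4639/1716 - 11/288 = -112909/41184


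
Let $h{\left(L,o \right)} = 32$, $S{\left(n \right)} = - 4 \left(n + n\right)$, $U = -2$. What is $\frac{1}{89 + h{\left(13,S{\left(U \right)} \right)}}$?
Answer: $\frac{1}{121} \approx 0.0082645$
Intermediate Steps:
$S{\left(n \right)} = - 8 n$ ($S{\left(n \right)} = - 4 \cdot 2 n = - 8 n$)
$\frac{1}{89 + h{\left(13,S{\left(U \right)} \right)}} = \frac{1}{89 + 32} = \frac{1}{121}$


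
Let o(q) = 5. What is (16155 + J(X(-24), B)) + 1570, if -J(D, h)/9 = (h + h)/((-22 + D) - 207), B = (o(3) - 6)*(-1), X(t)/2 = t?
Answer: 4909843/277 ≈ 17725.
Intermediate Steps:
X(t) = 2*t
B = 1 (B = (5 - 6)*(-1) = -1*(-1) = 1)
J(D, h) = -18*h/(-229 + D) (J(D, h) = -9*(h + h)/((-22 + D) - 207) = -9*2*h/(-229 + D) = -18*h/(-229 + D))
(16155 + J(X(-24), B)) + 1570 = (16155 - 18*1/(-229 + 2*(-24))) + 1570 = (16155 - 18*1/(-229 - 48)) + 1570 = (16155 - 18*1/(-277)) + 1570 = (16155 - 18*1*(-1/277)) + 1570 = (16155 + 18/277) + 1570 = 4474953/277 + 1570 = 4909843/277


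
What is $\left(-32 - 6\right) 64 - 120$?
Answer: $-2552$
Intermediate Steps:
$\left(-32 - 6\right) 64 - 120 = \left(-38\right) 64 - 120 = -2432 - 120 = -2552$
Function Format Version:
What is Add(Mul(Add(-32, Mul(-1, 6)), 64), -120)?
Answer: -2552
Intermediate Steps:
Add(Mul(Add(-32, Mul(-1, 6)), 64), -120) = Add(Mul(Add(-32, -6), 64), -120) = Add(Mul(-38, 64), -120) = Add(-2432, -120) = -2552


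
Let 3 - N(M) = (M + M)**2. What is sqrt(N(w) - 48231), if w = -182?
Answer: 2*I*sqrt(45181) ≈ 425.12*I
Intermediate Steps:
N(M) = 3 - 4*M**2 (N(M) = 3 - (M + M)**2 = 3 - (2*M)**2 = 3 - 4*M**2)
sqrt(N(w) - 48231) = sqrt((3 - 4*(-182)**2) - 48231) = sqrt((3 - 4*33124) - 48231) = sqrt((3 - 132496) - 48231) = sqrt(-132493 - 48231) = sqrt(-180724) = 2*I*sqrt(45181)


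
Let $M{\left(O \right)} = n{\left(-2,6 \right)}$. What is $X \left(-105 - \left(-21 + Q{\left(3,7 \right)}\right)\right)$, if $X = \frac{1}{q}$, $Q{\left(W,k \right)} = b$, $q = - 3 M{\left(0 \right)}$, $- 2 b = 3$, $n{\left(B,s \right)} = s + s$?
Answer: $\frac{55}{24} \approx 2.2917$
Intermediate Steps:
$n{\left(B,s \right)} = 2 s$
$b = - \frac{3}{2}$ ($b = \left(- \frac{1}{2}\right) 3 = - \frac{3}{2} \approx -1.5$)
$M{\left(O \right)} = 12$ ($M{\left(O \right)} = 2 \cdot 6 = 12$)
$q = -36$ ($q = \left(-3\right) 12 = -36$)
$Q{\left(W,k \right)} = - \frac{3}{2}$
$X = - \frac{1}{36}$ ($X = \frac{1}{-36} = - \frac{1}{36} \approx -0.027778$)
$X \left(-105 - \left(-21 + Q{\left(3,7 \right)}\right)\right) = - \frac{-105 + \left(21 - - \frac{3}{2}\right)}{36} = - \frac{-105 + \left(21 + \frac{3}{2}\right)}{36} = - \frac{-105 + \frac{45}{2}}{36} = \left(- \frac{1}{36}\right) \left(- \frac{165}{2}\right) = \frac{55}{24}$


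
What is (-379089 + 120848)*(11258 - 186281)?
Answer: 45198114543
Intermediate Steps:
(-379089 + 120848)*(11258 - 186281) = -258241*(-175023) = 45198114543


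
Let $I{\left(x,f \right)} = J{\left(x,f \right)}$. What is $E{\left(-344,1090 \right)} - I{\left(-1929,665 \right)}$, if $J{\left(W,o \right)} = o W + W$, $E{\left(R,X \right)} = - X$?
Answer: $1283624$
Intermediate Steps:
$J{\left(W,o \right)} = W + W o$ ($J{\left(W,o \right)} = W o + W = W + W o$)
$I{\left(x,f \right)} = x \left(1 + f\right)$
$E{\left(-344,1090 \right)} - I{\left(-1929,665 \right)} = \left(-1\right) 1090 - - 1929 \left(1 + 665\right) = -1090 - \left(-1929\right) 666 = -1090 - -1284714 = -1090 + 1284714 = 1283624$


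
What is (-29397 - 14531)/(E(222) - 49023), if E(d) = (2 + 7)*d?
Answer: 2312/2475 ≈ 0.93414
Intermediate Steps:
E(d) = 9*d
(-29397 - 14531)/(E(222) - 49023) = (-29397 - 14531)/(9*222 - 49023) = -43928/(1998 - 49023) = -43928/(-47025) = -43928*(-1/47025) = 2312/2475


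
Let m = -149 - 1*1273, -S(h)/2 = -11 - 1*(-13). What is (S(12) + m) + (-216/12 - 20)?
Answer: -1464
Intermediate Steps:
S(h) = -4 (S(h) = -2*(-11 - 1*(-13)) = -2*(-11 + 13) = -2*2 = -4)
m = -1422 (m = -149 - 1273 = -1422)
(S(12) + m) + (-216/12 - 20) = (-4 - 1422) + (-216/12 - 20) = -1426 + (-216/12 - 20) = -1426 + (-24*3/4 - 20) = -1426 + (-18 - 20) = -1426 - 38 = -1464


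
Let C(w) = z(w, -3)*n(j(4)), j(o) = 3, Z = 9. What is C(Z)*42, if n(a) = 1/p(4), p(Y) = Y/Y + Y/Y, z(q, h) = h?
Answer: -63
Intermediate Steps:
p(Y) = 2 (p(Y) = 1 + 1 = 2)
n(a) = 1/2
C(w) = -3/2 (C(w) = -3*1/2 = -3/2)
C(Z)*42 = -3/2*42 = -63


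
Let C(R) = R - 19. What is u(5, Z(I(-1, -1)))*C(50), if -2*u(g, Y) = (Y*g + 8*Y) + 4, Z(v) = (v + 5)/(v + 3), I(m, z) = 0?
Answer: -2387/6 ≈ -397.83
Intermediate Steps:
C(R) = -19 + R
Z(v) = (5 + v)/(3 + v)
u(g, Y) = -2 - 4*Y - Y*g/2 (u(g, Y) = -((Y*g + 8*Y) + 4)/2 = -((8*Y + Y*g) + 4)/2 = -(4 + 8*Y + Y*g)/2 = -2 - 4*Y - Y*g/2)
u(5, Z(I(-1, -1)))*C(50) = (-2 - 4*(5 + 0)/(3 + 0) - 1/2*(5 + 0)/(3 + 0)*5)*(-19 + 50) = (-2 - 4*5/3 - 1/2*5/3*5)*31 = (-2 - 20/3 - 25/6)*31 = -77/6*31 = -2387/6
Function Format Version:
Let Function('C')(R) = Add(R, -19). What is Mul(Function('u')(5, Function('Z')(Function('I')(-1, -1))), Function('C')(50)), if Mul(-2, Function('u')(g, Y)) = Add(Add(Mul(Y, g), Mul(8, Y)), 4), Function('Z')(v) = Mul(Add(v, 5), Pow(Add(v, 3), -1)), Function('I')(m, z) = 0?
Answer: Rational(-2387, 6) ≈ -397.83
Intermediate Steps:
Function('C')(R) = Add(-19, R)
Function('Z')(v) = Mul(Pow(Add(3, v), -1), Add(5, v)) (Function('Z')(v) = Mul(Add(5, v), Pow(Add(3, v), -1)) = Mul(Pow(Add(3, v), -1), Add(5, v)))
Function('u')(g, Y) = Add(-2, Mul(-4, Y), Mul(Rational(-1, 2), Y, g)) (Function('u')(g, Y) = Mul(Rational(-1, 2), Add(Add(Mul(Y, g), Mul(8, Y)), 4)) = Mul(Rational(-1, 2), Add(Add(Mul(8, Y), Mul(Y, g)), 4)) = Mul(Rational(-1, 2), Add(4, Mul(8, Y), Mul(Y, g))) = Add(-2, Mul(-4, Y), Mul(Rational(-1, 2), Y, g)))
Mul(Function('u')(5, Function('Z')(Function('I')(-1, -1))), Function('C')(50)) = Mul(Add(-2, Mul(-4, Mul(Pow(Add(3, 0), -1), Add(5, 0))), Mul(Rational(-1, 2), Mul(Pow(Add(3, 0), -1), Add(5, 0)), 5)), Add(-19, 50)) = Mul(Add(-2, Mul(-4, Mul(Pow(3, -1), 5)), Mul(Rational(-1, 2), Mul(Pow(3, -1), 5), 5)), 31) = Mul(Add(-2, Mul(-4, Mul(Rational(1, 3), 5)), Mul(Rational(-1, 2), Mul(Rational(1, 3), 5), 5)), 31) = Mul(Add(-2, Mul(-4, Rational(5, 3)), Mul(Rational(-1, 2), Rational(5, 3), 5)), 31) = Mul(Add(-2, Rational(-20, 3), Rational(-25, 6)), 31) = Mul(Rational(-77, 6), 31) = Rational(-2387, 6)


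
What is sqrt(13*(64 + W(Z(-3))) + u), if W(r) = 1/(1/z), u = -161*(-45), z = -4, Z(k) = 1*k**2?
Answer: 5*sqrt(321) ≈ 89.582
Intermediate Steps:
Z(k) = k**2
u = 7245
W(r) = -4 (W(r) = 1/(1/(-4)) = 1/(-1/4) = -4)
sqrt(13*(64 + W(Z(-3))) + u) = sqrt(13*(64 - 4) + 7245) = sqrt(13*60 + 7245) = sqrt(780 + 7245) = sqrt(8025) = 5*sqrt(321)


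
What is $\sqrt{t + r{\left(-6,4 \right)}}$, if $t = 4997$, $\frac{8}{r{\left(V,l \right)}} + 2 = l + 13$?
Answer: $\frac{\sqrt{1124445}}{15} \approx 70.693$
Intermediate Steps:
$r{\left(V,l \right)} = \frac{8}{11 + l}$ ($r{\left(V,l \right)} = \frac{8}{-2 + \left(l + 13\right)} = \frac{8}{-2 + \left(13 + l\right)} = \frac{8}{11 + l}$)
$\sqrt{t + r{\left(-6,4 \right)}} = \sqrt{4997 + \frac{8}{11 + 4}} = \sqrt{4997 + \frac{8}{15}} = \sqrt{\frac{74963}{15}} = \frac{\sqrt{1124445}}{15}$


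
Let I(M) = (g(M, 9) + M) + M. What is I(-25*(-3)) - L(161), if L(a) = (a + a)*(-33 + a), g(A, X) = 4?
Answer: -41062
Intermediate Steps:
L(a) = 2*a*(-33 + a) (L(a) = (2*a)*(-33 + a) = 2*a*(-33 + a))
I(M) = 4 + 2*M (I(M) = (4 + M) + M = 4 + 2*M)
I(-25*(-3)) - L(161) = (4 + 2*(-25*(-3))) - 2*161*(-33 + 161) = (4 + 2*75) - 2*161*128 = (4 + 150) - 1*41216 = 154 - 41216 = -41062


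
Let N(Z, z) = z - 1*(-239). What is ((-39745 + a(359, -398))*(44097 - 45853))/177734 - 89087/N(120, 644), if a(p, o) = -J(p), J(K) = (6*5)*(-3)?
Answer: 22826596041/78469561 ≈ 290.90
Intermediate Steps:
J(K) = -90 (J(K) = 30*(-3) = -90)
N(Z, z) = 239 + z (N(Z, z) = z + 239 = 239 + z)
a(p, o) = 90 (a(p, o) = -1*(-90) = 90)
((-39745 + a(359, -398))*(44097 - 45853))/177734 - 89087/N(120, 644) = ((-39745 + 90)*(44097 - 45853))/177734 - 89087/(239 + 644) = -39655*(-1756)*(1/177734) - 89087/883 = 69634180*(1/177734) - 89087*1/883 = 34817090/88867 - 89087/883 = 22826596041/78469561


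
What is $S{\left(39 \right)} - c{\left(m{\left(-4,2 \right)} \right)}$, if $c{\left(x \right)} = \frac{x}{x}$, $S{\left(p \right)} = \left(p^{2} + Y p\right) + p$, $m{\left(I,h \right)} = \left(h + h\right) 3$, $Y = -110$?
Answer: $-2731$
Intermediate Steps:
$m{\left(I,h \right)} = 6 h$ ($m{\left(I,h \right)} = 2 h 3 = 6 h$)
$S{\left(p \right)} = p^{2} - 109 p$ ($S{\left(p \right)} = \left(p^{2} - 110 p\right) + p = p^{2} - 109 p$)
$c{\left(x \right)} = 1$
$S{\left(39 \right)} - c{\left(m{\left(-4,2 \right)} \right)} = 39 \left(-109 + 39\right) - 1 = 39 \left(-70\right) - 1 = -2730 - 1 = -2731$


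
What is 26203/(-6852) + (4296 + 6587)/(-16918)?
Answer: -258936335/57961068 ≈ -4.4674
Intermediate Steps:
26203/(-6852) + (4296 + 6587)/(-16918) = 26203*(-1/6852) + 10883*(-1/16918) = -26203/6852 - 10883/16918 = -258936335/57961068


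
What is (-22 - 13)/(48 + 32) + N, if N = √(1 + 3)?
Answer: 25/16 ≈ 1.5625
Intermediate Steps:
N = 2 (N = √4 = 2)
(-22 - 13)/(48 + 32) + N = (-22 - 13)/(48 + 32) + 2 = -35/80 + 2 = (1/80)*(-35) + 2 = -7/16 + 2 = 25/16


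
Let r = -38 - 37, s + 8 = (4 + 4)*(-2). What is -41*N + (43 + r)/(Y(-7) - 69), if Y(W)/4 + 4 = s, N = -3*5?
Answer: 111347/181 ≈ 615.18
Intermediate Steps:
N = -15
s = -24 (s = -8 + (4 + 4)*(-2) = -8 + 8*(-2) = -8 - 16 = -24)
r = -75
Y(W) = -112 (Y(W) = -16 + 4*(-24) = -16 - 96 = -112)
-41*N + (43 + r)/(Y(-7) - 69) = -41*(-15) + (43 - 75)/(-112 - 69) = 615 - 32/(-181) = 615 - 32*(-1/181) = 615 + 32/181 = 111347/181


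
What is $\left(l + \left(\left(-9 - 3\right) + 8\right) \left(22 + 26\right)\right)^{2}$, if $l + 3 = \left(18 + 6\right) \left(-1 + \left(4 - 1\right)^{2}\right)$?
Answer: $9$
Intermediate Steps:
$l = 189$ ($l = -3 + \left(18 + 6\right) \left(-1 + \left(4 - 1\right)^{2}\right) = -3 + 24 \left(-1 + 3^{2}\right) = -3 + 24 \left(-1 + 9\right) = -3 + 24 \cdot 8 = -3 + 192 = 189$)
$\left(l + \left(\left(-9 - 3\right) + 8\right) \left(22 + 26\right)\right)^{2} = \left(189 + \left(\left(-9 - 3\right) + 8\right) \left(22 + 26\right)\right)^{2} = \left(189 + \left(-12 + 8\right) 48\right)^{2} = \left(189 - 192\right)^{2} = \left(-3\right)^{2} = 9$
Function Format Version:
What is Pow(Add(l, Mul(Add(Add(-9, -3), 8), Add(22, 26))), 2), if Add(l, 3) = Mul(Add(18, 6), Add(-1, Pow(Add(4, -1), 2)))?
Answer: 9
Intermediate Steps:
l = 189 (l = Add(-3, Mul(Add(18, 6), Add(-1, Pow(Add(4, -1), 2)))) = Add(-3, Mul(24, Add(-1, Pow(3, 2)))) = Add(-3, Mul(24, Add(-1, 9))) = Add(-3, Mul(24, 8)) = Add(-3, 192) = 189)
Pow(Add(l, Mul(Add(Add(-9, -3), 8), Add(22, 26))), 2) = Pow(Add(189, Mul(Add(Add(-9, -3), 8), Add(22, 26))), 2) = Pow(Add(189, Mul(Add(-12, 8), 48)), 2) = Pow(Add(189, Mul(-4, 48)), 2) = Pow(Add(189, -192), 2) = Pow(-3, 2) = 9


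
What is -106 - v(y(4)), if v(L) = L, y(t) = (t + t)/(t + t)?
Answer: -107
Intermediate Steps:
y(t) = 1 (y(t) = (2*t)/((2*t)) = (2*t)*(1/(2*t)) = 1)
-106 - v(y(4)) = -106 - 1*1 = -106 - 1 = -107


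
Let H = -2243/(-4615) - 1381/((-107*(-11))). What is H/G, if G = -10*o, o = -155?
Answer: -1866652/4209687625 ≈ -0.00044342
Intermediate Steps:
H = -3733304/5431855 (H = -2243*(-1/4615) - 1381/1177 = 2243/4615 - 1381*1/1177 = 2243/4615 - 1381/1177 = -3733304/5431855 ≈ -0.68730)
G = 1550 (G = -10*(-155) = 1550)
H/G = -3733304/5431855/1550 = -3733304/5431855*1/1550 = -1866652/4209687625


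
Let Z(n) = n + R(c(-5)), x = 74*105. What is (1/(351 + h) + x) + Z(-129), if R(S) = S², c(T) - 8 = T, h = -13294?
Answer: 99013949/12943 ≈ 7650.0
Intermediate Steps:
c(T) = 8 + T
x = 7770
Z(n) = 9 + n (Z(n) = n + (8 - 5)² = n + 3² = n + 9 = 9 + n)
(1/(351 + h) + x) + Z(-129) = (1/(351 - 13294) + 7770) + (9 - 129) = (1/(-12943) + 7770) - 120 = (-1/12943 + 7770) - 120 = 100567109/12943 - 120 = 99013949/12943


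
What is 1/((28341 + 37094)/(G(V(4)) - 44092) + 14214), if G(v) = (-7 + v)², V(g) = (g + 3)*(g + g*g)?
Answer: 26403/375226807 ≈ 7.0365e-5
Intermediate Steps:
V(g) = (3 + g)*(g + g²)
1/((28341 + 37094)/(G(V(4)) - 44092) + 14214) = 1/((28341 + 37094)/((-7 + 4*(3 + 4² + 4*4))² - 44092) + 14214) = 1/(65435/((-7 + 4*(3 + 16 + 16))² - 44092) + 14214) = 1/(65435/((-7 + 4*35)² - 44092) + 14214) = 1/(65435/((-7 + 140)² - 44092) + 14214) = 1/(65435/(133² - 44092) + 14214) = 1/(65435/(17689 - 44092) + 14214) = 1/(65435/(-26403) + 14214) = 1/(65435*(-1/26403) + 14214) = 1/(-65435/26403 + 14214) = 1/(375226807/26403) = 26403/375226807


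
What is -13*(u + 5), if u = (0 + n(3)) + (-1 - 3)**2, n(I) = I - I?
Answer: -273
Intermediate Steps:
n(I) = 0
u = 16 (u = (0 + 0) + (-1 - 3)**2 = 0 + (-4)**2 = 0 + 16 = 16)
-13*(u + 5) = -13*(16 + 5) = -13*21 = -273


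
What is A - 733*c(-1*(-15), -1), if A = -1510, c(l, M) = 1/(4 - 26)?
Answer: -32487/22 ≈ -1476.7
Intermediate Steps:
c(l, M) = -1/22 (c(l, M) = 1/(-22) = -1/22)
A - 733*c(-1*(-15), -1) = -1510 - 733*(-1/22) = -1510 + 733/22 = -32487/22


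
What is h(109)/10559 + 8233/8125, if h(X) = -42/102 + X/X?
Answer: 1477929449/1458461875 ≈ 1.0133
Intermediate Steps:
h(X) = 10/17 (h(X) = -42*1/102 + 1 = -7/17 + 1 = 10/17)
h(109)/10559 + 8233/8125 = (10/17)/10559 + 8233/8125 = (10/17)*(1/10559) + 8233*(1/8125) = 10/179503 + 8233/8125 = 1477929449/1458461875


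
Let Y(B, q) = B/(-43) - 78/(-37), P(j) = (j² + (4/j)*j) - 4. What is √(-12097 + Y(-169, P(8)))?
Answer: 4*I*√1912851345/1591 ≈ 109.96*I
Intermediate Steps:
P(j) = j² (P(j) = (j² + 4) - 4 = (4 + j²) - 4 = j²)
Y(B, q) = 78/37 - B/43 (Y(B, q) = B*(-1/43) - 78*(-1/37) = -B/43 + 78/37 = 78/37 - B/43)
√(-12097 + Y(-169, P(8))) = √(-12097 + (78/37 - 1/43*(-169))) = √(-12097 + (78/37 + 169/43)) = √(-12097 + 9607/1591) = √(-19236720/1591) = 4*I*√1912851345/1591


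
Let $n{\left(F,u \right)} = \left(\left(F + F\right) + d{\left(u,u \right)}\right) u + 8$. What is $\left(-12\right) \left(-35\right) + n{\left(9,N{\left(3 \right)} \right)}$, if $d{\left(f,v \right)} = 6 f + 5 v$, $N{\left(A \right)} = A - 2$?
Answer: $457$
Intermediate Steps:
$N{\left(A \right)} = -2 + A$ ($N{\left(A \right)} = A - 2 = -2 + A$)
$d{\left(f,v \right)} = 5 v + 6 f$
$n{\left(F,u \right)} = 8 + u \left(2 F + 11 u\right)$ ($n{\left(F,u \right)} = \left(\left(F + F\right) + \left(5 u + 6 u\right)\right) u + 8 = \left(2 F + 11 u\right) u + 8 = u \left(2 F + 11 u\right) + 8 = 8 + u \left(2 F + 11 u\right)$)
$\left(-12\right) \left(-35\right) + n{\left(9,N{\left(3 \right)} \right)} = \left(-12\right) \left(-35\right) + \left(8 + 11 \left(-2 + 3\right)^{2} + 2 \cdot 9 \left(-2 + 3\right)\right) = 420 + \left(8 + 11 \cdot 1^{2} + 2 \cdot 9 \cdot 1\right) = 420 + \left(8 + 11 \cdot 1 + 18\right) = 420 + \left(8 + 11 + 18\right) = 420 + 37 = 457$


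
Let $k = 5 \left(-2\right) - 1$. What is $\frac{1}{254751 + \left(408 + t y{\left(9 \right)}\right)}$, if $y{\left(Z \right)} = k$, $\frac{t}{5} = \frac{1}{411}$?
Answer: $\frac{411}{104870294} \approx 3.9191 \cdot 10^{-6}$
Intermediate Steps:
$t = \frac{5}{411} \approx 0.012165$
$k = -11$ ($k = -10 - 1 = -11$)
$y{\left(Z \right)} = -11$
$\frac{1}{254751 + \left(408 + t y{\left(9 \right)}\right)} = \frac{1}{254751 + \left(408 + \frac{5}{411} \left(-11\right)\right)} = \frac{1}{254751 + \left(408 - \frac{55}{411}\right)} = \frac{1}{254751 + \frac{167633}{411}} = \frac{1}{\frac{104870294}{411}} = \frac{411}{104870294}$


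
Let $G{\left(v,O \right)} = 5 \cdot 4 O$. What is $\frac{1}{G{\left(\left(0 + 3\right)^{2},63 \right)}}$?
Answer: $\frac{1}{1260} \approx 0.00079365$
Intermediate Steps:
$G{\left(v,O \right)} = 20 O$
$\frac{1}{G{\left(\left(0 + 3\right)^{2},63 \right)}} = \frac{1}{20 \cdot 63} = \frac{1}{1260}$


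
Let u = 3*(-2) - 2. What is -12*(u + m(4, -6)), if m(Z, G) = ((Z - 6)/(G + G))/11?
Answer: 1054/11 ≈ 95.818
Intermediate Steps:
u = -8 (u = -6 - 2 = -8)
m(Z, G) = (-6 + Z)/(22*G) (m(Z, G) = ((-6 + Z)/((2*G)))*(1/11) = ((-6 + Z)*(1/(2*G)))*(1/11) = ((-6 + Z)/(2*G))*(1/11) = (-6 + Z)/(22*G))
-12*(u + m(4, -6)) = -12*(-8 + (1/22)*(-6 + 4)/(-6)) = -12*(-8 + (1/22)*(-⅙)*(-2)) = -12*(-8 + 1/66) = -12*(-527/66) = 1054/11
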